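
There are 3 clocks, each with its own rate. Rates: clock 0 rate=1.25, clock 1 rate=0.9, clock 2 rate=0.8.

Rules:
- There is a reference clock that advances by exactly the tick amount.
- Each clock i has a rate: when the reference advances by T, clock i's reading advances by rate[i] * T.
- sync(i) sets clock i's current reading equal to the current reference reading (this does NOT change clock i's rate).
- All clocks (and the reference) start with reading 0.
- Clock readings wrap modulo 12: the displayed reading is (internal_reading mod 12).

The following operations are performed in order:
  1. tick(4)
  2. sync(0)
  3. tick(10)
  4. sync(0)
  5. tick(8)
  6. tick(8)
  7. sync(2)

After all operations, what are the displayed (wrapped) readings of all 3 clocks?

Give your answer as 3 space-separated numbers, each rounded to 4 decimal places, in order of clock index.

After op 1 tick(4): ref=4.0000 raw=[5.0000 3.6000 3.2000]
After op 2 sync(0): ref=4.0000 raw=[4.0000 3.6000 3.2000]
After op 3 tick(10): ref=14.0000 raw=[16.5000 12.6000 11.2000]
After op 4 sync(0): ref=14.0000 raw=[14.0000 12.6000 11.2000]
After op 5 tick(8): ref=22.0000 raw=[24.0000 19.8000 17.6000]
After op 6 tick(8): ref=30.0000 raw=[34.0000 27.0000 24.0000]
After op 7 sync(2): ref=30.0000 raw=[34.0000 27.0000 30.0000]
Wrap final raw readings (mod 12): 34.0000 mod 12 = 10.0000; 27.0000 mod 12 = 3.0000; 30.0000 mod 12 = 6.0000

Answer: 10.0000 3.0000 6.0000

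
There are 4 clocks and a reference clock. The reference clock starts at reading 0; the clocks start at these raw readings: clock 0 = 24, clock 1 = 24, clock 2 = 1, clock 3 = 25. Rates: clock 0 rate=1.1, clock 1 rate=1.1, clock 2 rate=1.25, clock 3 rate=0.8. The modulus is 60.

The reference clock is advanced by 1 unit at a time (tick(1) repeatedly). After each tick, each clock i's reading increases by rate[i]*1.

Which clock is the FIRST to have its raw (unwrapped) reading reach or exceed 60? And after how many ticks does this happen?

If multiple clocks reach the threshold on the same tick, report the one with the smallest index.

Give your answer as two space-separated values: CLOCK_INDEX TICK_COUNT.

Answer: 0 33

Derivation:
clock 0: start=24, rate=1.1, needs 60-24 = 36; ticks = ceil(36/1.1) = ceil(32.7273) = 33; reading at tick 33 = 24 + 1.1*33 = 60.3000
clock 1: start=24, rate=1.1, needs 60-24 = 36; ticks = ceil(36/1.1) = ceil(32.7273) = 33; reading at tick 33 = 24 + 1.1*33 = 60.3000
clock 2: start=1, rate=1.25, needs 60-1 = 59; ticks = ceil(59/1.25) = ceil(47.2000) = 48; reading at tick 48 = 1 + 1.25*48 = 61.0000
clock 3: start=25, rate=0.8, needs 60-25 = 35; ticks = ceil(35/0.8) = ceil(43.7500) = 44; reading at tick 44 = 25 + 0.8*44 = 60.2000
Minimum tick count = 33; winners = [0, 1]; smallest index = 0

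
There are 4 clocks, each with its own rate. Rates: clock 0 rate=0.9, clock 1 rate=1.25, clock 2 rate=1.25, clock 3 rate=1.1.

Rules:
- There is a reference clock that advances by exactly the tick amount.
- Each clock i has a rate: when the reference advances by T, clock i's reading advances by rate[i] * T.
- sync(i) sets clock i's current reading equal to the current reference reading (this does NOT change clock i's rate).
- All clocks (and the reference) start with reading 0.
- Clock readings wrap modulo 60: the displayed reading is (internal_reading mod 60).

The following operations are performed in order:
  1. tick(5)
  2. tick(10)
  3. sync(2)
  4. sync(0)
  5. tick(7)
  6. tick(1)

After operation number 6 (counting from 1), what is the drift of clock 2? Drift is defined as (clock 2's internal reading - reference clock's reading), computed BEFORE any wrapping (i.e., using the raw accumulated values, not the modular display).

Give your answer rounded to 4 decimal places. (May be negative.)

After op 1 tick(5): ref=5.0000 raw=[4.5000 6.2500 6.2500 5.5000]
After op 2 tick(10): ref=15.0000 raw=[13.5000 18.7500 18.7500 16.5000]
After op 3 sync(2): ref=15.0000 raw=[13.5000 18.7500 15.0000 16.5000]
After op 4 sync(0): ref=15.0000 raw=[15.0000 18.7500 15.0000 16.5000]
After op 5 tick(7): ref=22.0000 raw=[21.3000 27.5000 23.7500 24.2000]
After op 6 tick(1): ref=23.0000 raw=[22.2000 28.7500 25.0000 25.3000]
Drift of clock 2 after op 6: 25.0000 - 23.0000 = 2.0000

Answer: 2.0000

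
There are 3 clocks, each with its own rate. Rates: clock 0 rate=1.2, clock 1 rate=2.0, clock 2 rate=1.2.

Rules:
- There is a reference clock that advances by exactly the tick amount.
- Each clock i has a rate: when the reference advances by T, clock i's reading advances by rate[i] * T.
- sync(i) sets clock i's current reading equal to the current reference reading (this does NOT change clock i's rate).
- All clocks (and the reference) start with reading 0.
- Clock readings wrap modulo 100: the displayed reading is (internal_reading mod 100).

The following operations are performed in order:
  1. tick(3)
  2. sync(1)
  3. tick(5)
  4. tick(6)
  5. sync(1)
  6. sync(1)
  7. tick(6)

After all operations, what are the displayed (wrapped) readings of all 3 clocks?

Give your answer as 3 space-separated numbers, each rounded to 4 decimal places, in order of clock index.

After op 1 tick(3): ref=3.0000 raw=[3.6000 6.0000 3.6000]
After op 2 sync(1): ref=3.0000 raw=[3.6000 3.0000 3.6000]
After op 3 tick(5): ref=8.0000 raw=[9.6000 13.0000 9.6000]
After op 4 tick(6): ref=14.0000 raw=[16.8000 25.0000 16.8000]
After op 5 sync(1): ref=14.0000 raw=[16.8000 14.0000 16.8000]
After op 6 sync(1): ref=14.0000 raw=[16.8000 14.0000 16.8000]
After op 7 tick(6): ref=20.0000 raw=[24.0000 26.0000 24.0000]
Wrap final raw readings (mod 100): 24.0000 mod 100 = 24.0000; 26.0000 mod 100 = 26.0000; 24.0000 mod 100 = 24.0000

Answer: 24.0000 26.0000 24.0000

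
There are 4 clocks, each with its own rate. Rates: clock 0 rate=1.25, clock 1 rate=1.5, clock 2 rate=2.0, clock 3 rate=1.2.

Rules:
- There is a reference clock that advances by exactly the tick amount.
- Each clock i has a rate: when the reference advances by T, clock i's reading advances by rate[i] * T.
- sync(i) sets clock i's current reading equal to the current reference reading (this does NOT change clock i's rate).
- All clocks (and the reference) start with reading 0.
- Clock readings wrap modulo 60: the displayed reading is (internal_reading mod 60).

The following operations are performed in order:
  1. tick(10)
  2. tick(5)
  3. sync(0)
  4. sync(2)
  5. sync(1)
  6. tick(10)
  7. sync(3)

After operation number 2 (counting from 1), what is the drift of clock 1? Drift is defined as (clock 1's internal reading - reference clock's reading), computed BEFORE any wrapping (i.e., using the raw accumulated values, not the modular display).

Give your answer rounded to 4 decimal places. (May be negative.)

Answer: 7.5000

Derivation:
After op 1 tick(10): ref=10.0000 raw=[12.5000 15.0000 20.0000 12.0000]
After op 2 tick(5): ref=15.0000 raw=[18.7500 22.5000 30.0000 18.0000]
Drift of clock 1 after op 2: 22.5000 - 15.0000 = 7.5000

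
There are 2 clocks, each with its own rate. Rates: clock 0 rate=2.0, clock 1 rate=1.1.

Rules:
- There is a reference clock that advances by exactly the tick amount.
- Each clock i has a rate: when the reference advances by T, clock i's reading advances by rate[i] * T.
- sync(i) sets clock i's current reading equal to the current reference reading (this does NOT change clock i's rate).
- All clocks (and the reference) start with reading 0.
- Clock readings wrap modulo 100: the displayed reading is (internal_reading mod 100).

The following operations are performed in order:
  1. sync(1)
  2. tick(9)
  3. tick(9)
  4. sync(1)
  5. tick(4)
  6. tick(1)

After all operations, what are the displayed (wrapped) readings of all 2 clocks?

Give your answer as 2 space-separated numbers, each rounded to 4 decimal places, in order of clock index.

Answer: 46.0000 23.5000

Derivation:
After op 1 sync(1): ref=0.0000 raw=[0.0000 0.0000]
After op 2 tick(9): ref=9.0000 raw=[18.0000 9.9000]
After op 3 tick(9): ref=18.0000 raw=[36.0000 19.8000]
After op 4 sync(1): ref=18.0000 raw=[36.0000 18.0000]
After op 5 tick(4): ref=22.0000 raw=[44.0000 22.4000]
After op 6 tick(1): ref=23.0000 raw=[46.0000 23.5000]
Wrap final raw readings (mod 100): 46.0000 mod 100 = 46.0000; 23.5000 mod 100 = 23.5000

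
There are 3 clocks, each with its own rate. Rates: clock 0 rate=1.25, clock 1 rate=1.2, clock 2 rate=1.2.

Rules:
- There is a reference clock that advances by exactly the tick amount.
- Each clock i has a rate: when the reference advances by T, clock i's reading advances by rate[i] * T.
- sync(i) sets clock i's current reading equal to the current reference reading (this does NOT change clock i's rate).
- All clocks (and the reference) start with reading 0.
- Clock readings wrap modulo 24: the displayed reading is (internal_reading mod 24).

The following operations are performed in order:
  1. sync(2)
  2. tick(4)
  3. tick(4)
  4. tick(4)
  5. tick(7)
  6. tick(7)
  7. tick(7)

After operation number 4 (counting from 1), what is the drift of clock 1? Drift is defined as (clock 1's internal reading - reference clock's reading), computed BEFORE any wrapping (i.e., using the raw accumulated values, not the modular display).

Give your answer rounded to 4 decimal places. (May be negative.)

After op 1 sync(2): ref=0.0000 raw=[0.0000 0.0000 0.0000]
After op 2 tick(4): ref=4.0000 raw=[5.0000 4.8000 4.8000]
After op 3 tick(4): ref=8.0000 raw=[10.0000 9.6000 9.6000]
After op 4 tick(4): ref=12.0000 raw=[15.0000 14.4000 14.4000]
Drift of clock 1 after op 4: 14.4000 - 12.0000 = 2.4000

Answer: 2.4000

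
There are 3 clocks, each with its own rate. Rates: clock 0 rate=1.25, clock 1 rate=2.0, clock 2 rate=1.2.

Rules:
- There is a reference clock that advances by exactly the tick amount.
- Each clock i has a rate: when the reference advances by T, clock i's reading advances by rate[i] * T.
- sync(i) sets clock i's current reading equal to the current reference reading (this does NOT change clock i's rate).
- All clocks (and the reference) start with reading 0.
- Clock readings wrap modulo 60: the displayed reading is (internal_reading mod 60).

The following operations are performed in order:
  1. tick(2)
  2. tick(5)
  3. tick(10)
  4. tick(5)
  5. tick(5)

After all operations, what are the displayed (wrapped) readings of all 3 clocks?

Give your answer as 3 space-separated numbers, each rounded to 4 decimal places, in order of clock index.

Answer: 33.7500 54.0000 32.4000

Derivation:
After op 1 tick(2): ref=2.0000 raw=[2.5000 4.0000 2.4000]
After op 2 tick(5): ref=7.0000 raw=[8.7500 14.0000 8.4000]
After op 3 tick(10): ref=17.0000 raw=[21.2500 34.0000 20.4000]
After op 4 tick(5): ref=22.0000 raw=[27.5000 44.0000 26.4000]
After op 5 tick(5): ref=27.0000 raw=[33.7500 54.0000 32.4000]
Wrap final raw readings (mod 60): 33.7500 mod 60 = 33.7500; 54.0000 mod 60 = 54.0000; 32.4000 mod 60 = 32.4000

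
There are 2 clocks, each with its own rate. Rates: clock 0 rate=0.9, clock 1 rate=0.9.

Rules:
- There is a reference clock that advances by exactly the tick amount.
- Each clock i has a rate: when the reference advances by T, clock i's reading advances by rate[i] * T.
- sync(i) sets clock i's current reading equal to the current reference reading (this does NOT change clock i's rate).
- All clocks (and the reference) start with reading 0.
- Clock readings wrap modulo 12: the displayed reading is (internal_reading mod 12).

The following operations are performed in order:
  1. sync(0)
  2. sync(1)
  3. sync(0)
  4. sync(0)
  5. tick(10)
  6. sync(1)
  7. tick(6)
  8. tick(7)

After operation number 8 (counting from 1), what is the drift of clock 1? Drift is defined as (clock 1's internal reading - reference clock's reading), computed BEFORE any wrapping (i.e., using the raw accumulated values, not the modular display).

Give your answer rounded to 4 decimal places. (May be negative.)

After op 1 sync(0): ref=0.0000 raw=[0.0000 0.0000]
After op 2 sync(1): ref=0.0000 raw=[0.0000 0.0000]
After op 3 sync(0): ref=0.0000 raw=[0.0000 0.0000]
After op 4 sync(0): ref=0.0000 raw=[0.0000 0.0000]
After op 5 tick(10): ref=10.0000 raw=[9.0000 9.0000]
After op 6 sync(1): ref=10.0000 raw=[9.0000 10.0000]
After op 7 tick(6): ref=16.0000 raw=[14.4000 15.4000]
After op 8 tick(7): ref=23.0000 raw=[20.7000 21.7000]
Drift of clock 1 after op 8: 21.7000 - 23.0000 = -1.3000

Answer: -1.3000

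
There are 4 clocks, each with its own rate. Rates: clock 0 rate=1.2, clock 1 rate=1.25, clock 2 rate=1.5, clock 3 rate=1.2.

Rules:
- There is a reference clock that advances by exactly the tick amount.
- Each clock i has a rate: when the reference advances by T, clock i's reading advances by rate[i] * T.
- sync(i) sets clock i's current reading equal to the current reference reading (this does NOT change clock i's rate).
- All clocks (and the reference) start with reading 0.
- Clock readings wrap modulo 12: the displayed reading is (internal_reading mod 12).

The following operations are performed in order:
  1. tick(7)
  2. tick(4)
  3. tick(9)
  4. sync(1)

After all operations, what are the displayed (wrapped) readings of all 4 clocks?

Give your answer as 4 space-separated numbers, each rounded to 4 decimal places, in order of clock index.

After op 1 tick(7): ref=7.0000 raw=[8.4000 8.7500 10.5000 8.4000]
After op 2 tick(4): ref=11.0000 raw=[13.2000 13.7500 16.5000 13.2000]
After op 3 tick(9): ref=20.0000 raw=[24.0000 25.0000 30.0000 24.0000]
After op 4 sync(1): ref=20.0000 raw=[24.0000 20.0000 30.0000 24.0000]
Wrap final raw readings (mod 12): 24.0000 mod 12 = 0.0000; 20.0000 mod 12 = 8.0000; 30.0000 mod 12 = 6.0000; 24.0000 mod 12 = 0.0000

Answer: 0.0000 8.0000 6.0000 0.0000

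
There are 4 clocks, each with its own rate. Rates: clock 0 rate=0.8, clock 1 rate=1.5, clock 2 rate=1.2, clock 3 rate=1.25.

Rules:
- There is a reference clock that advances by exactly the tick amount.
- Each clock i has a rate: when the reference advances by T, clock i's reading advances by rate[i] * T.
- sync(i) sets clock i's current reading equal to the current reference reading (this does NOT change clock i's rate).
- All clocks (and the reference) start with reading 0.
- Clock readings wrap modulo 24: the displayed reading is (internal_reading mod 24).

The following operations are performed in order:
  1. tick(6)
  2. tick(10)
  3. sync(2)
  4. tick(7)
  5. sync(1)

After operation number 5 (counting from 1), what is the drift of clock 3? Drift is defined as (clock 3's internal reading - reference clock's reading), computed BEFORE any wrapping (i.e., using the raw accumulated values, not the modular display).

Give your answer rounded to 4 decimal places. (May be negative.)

Answer: 5.7500

Derivation:
After op 1 tick(6): ref=6.0000 raw=[4.8000 9.0000 7.2000 7.5000]
After op 2 tick(10): ref=16.0000 raw=[12.8000 24.0000 19.2000 20.0000]
After op 3 sync(2): ref=16.0000 raw=[12.8000 24.0000 16.0000 20.0000]
After op 4 tick(7): ref=23.0000 raw=[18.4000 34.5000 24.4000 28.7500]
After op 5 sync(1): ref=23.0000 raw=[18.4000 23.0000 24.4000 28.7500]
Drift of clock 3 after op 5: 28.7500 - 23.0000 = 5.7500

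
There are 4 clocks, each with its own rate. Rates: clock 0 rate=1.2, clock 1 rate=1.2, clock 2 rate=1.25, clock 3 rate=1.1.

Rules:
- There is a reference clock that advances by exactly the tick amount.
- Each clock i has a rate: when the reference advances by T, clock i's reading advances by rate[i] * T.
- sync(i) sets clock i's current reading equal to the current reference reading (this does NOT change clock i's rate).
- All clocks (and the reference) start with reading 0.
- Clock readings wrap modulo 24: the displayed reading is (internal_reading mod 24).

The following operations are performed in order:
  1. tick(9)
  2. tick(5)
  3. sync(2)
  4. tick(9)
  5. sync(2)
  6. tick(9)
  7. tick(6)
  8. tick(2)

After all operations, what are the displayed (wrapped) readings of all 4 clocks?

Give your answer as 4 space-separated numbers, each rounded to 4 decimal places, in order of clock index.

Answer: 0.0000 0.0000 20.2500 20.0000

Derivation:
After op 1 tick(9): ref=9.0000 raw=[10.8000 10.8000 11.2500 9.9000]
After op 2 tick(5): ref=14.0000 raw=[16.8000 16.8000 17.5000 15.4000]
After op 3 sync(2): ref=14.0000 raw=[16.8000 16.8000 14.0000 15.4000]
After op 4 tick(9): ref=23.0000 raw=[27.6000 27.6000 25.2500 25.3000]
After op 5 sync(2): ref=23.0000 raw=[27.6000 27.6000 23.0000 25.3000]
After op 6 tick(9): ref=32.0000 raw=[38.4000 38.4000 34.2500 35.2000]
After op 7 tick(6): ref=38.0000 raw=[45.6000 45.6000 41.7500 41.8000]
After op 8 tick(2): ref=40.0000 raw=[48.0000 48.0000 44.2500 44.0000]
Wrap final raw readings (mod 24): 48.0000 mod 24 = 0.0000; 48.0000 mod 24 = 0.0000; 44.2500 mod 24 = 20.2500; 44.0000 mod 24 = 20.0000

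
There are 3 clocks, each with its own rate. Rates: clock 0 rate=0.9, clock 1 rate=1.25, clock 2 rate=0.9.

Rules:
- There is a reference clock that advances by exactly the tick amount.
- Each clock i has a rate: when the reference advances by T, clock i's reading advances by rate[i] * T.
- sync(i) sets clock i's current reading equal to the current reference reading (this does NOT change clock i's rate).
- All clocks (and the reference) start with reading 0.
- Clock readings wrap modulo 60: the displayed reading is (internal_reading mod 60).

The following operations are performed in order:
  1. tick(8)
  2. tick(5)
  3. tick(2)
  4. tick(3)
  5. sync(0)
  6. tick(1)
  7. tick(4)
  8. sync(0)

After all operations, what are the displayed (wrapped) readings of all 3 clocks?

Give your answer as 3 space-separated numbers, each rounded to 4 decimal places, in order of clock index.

Answer: 23.0000 28.7500 20.7000

Derivation:
After op 1 tick(8): ref=8.0000 raw=[7.2000 10.0000 7.2000]
After op 2 tick(5): ref=13.0000 raw=[11.7000 16.2500 11.7000]
After op 3 tick(2): ref=15.0000 raw=[13.5000 18.7500 13.5000]
After op 4 tick(3): ref=18.0000 raw=[16.2000 22.5000 16.2000]
After op 5 sync(0): ref=18.0000 raw=[18.0000 22.5000 16.2000]
After op 6 tick(1): ref=19.0000 raw=[18.9000 23.7500 17.1000]
After op 7 tick(4): ref=23.0000 raw=[22.5000 28.7500 20.7000]
After op 8 sync(0): ref=23.0000 raw=[23.0000 28.7500 20.7000]
Wrap final raw readings (mod 60): 23.0000 mod 60 = 23.0000; 28.7500 mod 60 = 28.7500; 20.7000 mod 60 = 20.7000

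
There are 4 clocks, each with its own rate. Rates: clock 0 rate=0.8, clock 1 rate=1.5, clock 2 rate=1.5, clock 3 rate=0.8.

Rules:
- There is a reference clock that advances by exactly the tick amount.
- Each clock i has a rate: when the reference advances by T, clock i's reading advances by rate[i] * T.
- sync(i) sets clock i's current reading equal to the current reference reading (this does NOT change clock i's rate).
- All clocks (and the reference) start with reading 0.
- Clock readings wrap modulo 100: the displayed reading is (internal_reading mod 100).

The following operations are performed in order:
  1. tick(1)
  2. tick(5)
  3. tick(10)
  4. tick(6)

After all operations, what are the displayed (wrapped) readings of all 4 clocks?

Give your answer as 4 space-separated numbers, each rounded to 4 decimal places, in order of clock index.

After op 1 tick(1): ref=1.0000 raw=[0.8000 1.5000 1.5000 0.8000]
After op 2 tick(5): ref=6.0000 raw=[4.8000 9.0000 9.0000 4.8000]
After op 3 tick(10): ref=16.0000 raw=[12.8000 24.0000 24.0000 12.8000]
After op 4 tick(6): ref=22.0000 raw=[17.6000 33.0000 33.0000 17.6000]
Wrap final raw readings (mod 100): 17.6000 mod 100 = 17.6000; 33.0000 mod 100 = 33.0000; 33.0000 mod 100 = 33.0000; 17.6000 mod 100 = 17.6000

Answer: 17.6000 33.0000 33.0000 17.6000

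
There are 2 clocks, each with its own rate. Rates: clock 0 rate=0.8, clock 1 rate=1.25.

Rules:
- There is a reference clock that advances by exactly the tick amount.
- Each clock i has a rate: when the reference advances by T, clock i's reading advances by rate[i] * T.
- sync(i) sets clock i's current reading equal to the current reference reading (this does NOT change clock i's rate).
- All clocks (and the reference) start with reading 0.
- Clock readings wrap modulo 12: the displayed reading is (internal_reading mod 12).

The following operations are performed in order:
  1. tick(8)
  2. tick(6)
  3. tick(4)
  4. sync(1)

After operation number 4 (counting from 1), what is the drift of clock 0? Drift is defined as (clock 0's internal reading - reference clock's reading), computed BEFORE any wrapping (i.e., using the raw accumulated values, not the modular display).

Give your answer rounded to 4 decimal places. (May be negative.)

After op 1 tick(8): ref=8.0000 raw=[6.4000 10.0000]
After op 2 tick(6): ref=14.0000 raw=[11.2000 17.5000]
After op 3 tick(4): ref=18.0000 raw=[14.4000 22.5000]
After op 4 sync(1): ref=18.0000 raw=[14.4000 18.0000]
Drift of clock 0 after op 4: 14.4000 - 18.0000 = -3.6000

Answer: -3.6000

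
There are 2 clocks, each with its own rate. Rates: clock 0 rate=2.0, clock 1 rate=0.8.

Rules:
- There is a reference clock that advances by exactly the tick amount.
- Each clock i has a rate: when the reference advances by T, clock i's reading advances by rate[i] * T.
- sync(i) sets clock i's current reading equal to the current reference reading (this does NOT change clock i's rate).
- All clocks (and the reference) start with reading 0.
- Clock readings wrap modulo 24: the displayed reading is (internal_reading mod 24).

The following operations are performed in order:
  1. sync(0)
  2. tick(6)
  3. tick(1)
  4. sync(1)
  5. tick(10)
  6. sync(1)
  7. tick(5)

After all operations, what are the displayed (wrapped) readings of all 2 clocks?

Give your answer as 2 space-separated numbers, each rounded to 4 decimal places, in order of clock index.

After op 1 sync(0): ref=0.0000 raw=[0.0000 0.0000]
After op 2 tick(6): ref=6.0000 raw=[12.0000 4.8000]
After op 3 tick(1): ref=7.0000 raw=[14.0000 5.6000]
After op 4 sync(1): ref=7.0000 raw=[14.0000 7.0000]
After op 5 tick(10): ref=17.0000 raw=[34.0000 15.0000]
After op 6 sync(1): ref=17.0000 raw=[34.0000 17.0000]
After op 7 tick(5): ref=22.0000 raw=[44.0000 21.0000]
Wrap final raw readings (mod 24): 44.0000 mod 24 = 20.0000; 21.0000 mod 24 = 21.0000

Answer: 20.0000 21.0000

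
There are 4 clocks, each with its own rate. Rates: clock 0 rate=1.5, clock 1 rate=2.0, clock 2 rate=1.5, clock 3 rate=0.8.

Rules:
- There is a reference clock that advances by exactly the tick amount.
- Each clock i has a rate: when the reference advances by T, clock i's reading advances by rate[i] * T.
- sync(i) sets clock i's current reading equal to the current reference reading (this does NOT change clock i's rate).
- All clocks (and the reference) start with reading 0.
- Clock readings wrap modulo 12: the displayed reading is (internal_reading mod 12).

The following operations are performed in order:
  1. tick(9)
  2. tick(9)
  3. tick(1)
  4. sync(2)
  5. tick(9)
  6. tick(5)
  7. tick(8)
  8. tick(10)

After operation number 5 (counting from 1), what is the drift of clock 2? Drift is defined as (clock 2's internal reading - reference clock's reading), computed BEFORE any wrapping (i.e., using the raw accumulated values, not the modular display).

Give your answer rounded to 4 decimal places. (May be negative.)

After op 1 tick(9): ref=9.0000 raw=[13.5000 18.0000 13.5000 7.2000]
After op 2 tick(9): ref=18.0000 raw=[27.0000 36.0000 27.0000 14.4000]
After op 3 tick(1): ref=19.0000 raw=[28.5000 38.0000 28.5000 15.2000]
After op 4 sync(2): ref=19.0000 raw=[28.5000 38.0000 19.0000 15.2000]
After op 5 tick(9): ref=28.0000 raw=[42.0000 56.0000 32.5000 22.4000]
Drift of clock 2 after op 5: 32.5000 - 28.0000 = 4.5000

Answer: 4.5000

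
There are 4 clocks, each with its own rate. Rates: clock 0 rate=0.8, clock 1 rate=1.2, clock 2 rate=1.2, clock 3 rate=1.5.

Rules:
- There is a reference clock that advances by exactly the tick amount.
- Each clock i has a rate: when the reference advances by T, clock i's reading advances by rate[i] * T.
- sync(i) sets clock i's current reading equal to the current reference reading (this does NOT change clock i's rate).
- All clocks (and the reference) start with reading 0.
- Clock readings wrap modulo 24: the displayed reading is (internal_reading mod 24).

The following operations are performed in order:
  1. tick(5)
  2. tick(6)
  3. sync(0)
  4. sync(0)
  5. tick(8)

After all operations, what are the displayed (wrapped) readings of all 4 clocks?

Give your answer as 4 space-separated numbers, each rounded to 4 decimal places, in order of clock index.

After op 1 tick(5): ref=5.0000 raw=[4.0000 6.0000 6.0000 7.5000]
After op 2 tick(6): ref=11.0000 raw=[8.8000 13.2000 13.2000 16.5000]
After op 3 sync(0): ref=11.0000 raw=[11.0000 13.2000 13.2000 16.5000]
After op 4 sync(0): ref=11.0000 raw=[11.0000 13.2000 13.2000 16.5000]
After op 5 tick(8): ref=19.0000 raw=[17.4000 22.8000 22.8000 28.5000]
Wrap final raw readings (mod 24): 17.4000 mod 24 = 17.4000; 22.8000 mod 24 = 22.8000; 22.8000 mod 24 = 22.8000; 28.5000 mod 24 = 4.5000

Answer: 17.4000 22.8000 22.8000 4.5000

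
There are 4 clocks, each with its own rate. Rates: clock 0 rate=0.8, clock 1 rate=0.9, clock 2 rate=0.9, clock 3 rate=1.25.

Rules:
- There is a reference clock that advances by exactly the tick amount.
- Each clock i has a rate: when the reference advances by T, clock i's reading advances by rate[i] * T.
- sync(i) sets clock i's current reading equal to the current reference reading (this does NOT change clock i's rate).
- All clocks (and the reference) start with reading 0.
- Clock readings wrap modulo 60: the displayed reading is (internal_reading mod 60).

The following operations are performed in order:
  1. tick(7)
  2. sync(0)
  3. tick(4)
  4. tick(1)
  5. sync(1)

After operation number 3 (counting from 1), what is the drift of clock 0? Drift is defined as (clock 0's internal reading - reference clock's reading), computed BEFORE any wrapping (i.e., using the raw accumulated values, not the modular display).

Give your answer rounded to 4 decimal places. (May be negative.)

After op 1 tick(7): ref=7.0000 raw=[5.6000 6.3000 6.3000 8.7500]
After op 2 sync(0): ref=7.0000 raw=[7.0000 6.3000 6.3000 8.7500]
After op 3 tick(4): ref=11.0000 raw=[10.2000 9.9000 9.9000 13.7500]
Drift of clock 0 after op 3: 10.2000 - 11.0000 = -0.8000

Answer: -0.8000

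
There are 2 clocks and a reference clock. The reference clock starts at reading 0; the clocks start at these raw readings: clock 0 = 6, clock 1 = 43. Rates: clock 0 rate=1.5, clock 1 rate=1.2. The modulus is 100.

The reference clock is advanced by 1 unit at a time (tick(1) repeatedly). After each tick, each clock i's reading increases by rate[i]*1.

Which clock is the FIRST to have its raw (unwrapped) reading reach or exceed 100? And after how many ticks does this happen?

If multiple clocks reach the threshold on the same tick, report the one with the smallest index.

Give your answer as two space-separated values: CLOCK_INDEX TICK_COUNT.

clock 0: start=6, rate=1.5, needs 100-6 = 94; ticks = ceil(94/1.5) = ceil(62.6667) = 63; reading at tick 63 = 6 + 1.5*63 = 100.5000
clock 1: start=43, rate=1.2, needs 100-43 = 57; ticks = ceil(57/1.2) = ceil(47.5000) = 48; reading at tick 48 = 43 + 1.2*48 = 100.6000
Minimum tick count = 48; winners = [1]; smallest index = 1

Answer: 1 48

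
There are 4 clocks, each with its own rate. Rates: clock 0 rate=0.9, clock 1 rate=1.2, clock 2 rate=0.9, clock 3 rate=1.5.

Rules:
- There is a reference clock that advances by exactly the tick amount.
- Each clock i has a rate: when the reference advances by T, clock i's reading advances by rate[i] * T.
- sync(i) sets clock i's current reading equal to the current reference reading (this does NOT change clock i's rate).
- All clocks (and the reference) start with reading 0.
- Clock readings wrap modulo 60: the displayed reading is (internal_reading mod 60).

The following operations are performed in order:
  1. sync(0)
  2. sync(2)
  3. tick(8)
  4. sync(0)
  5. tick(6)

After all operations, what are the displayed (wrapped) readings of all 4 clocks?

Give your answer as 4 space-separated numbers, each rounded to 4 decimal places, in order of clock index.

After op 1 sync(0): ref=0.0000 raw=[0.0000 0.0000 0.0000 0.0000]
After op 2 sync(2): ref=0.0000 raw=[0.0000 0.0000 0.0000 0.0000]
After op 3 tick(8): ref=8.0000 raw=[7.2000 9.6000 7.2000 12.0000]
After op 4 sync(0): ref=8.0000 raw=[8.0000 9.6000 7.2000 12.0000]
After op 5 tick(6): ref=14.0000 raw=[13.4000 16.8000 12.6000 21.0000]
Wrap final raw readings (mod 60): 13.4000 mod 60 = 13.4000; 16.8000 mod 60 = 16.8000; 12.6000 mod 60 = 12.6000; 21.0000 mod 60 = 21.0000

Answer: 13.4000 16.8000 12.6000 21.0000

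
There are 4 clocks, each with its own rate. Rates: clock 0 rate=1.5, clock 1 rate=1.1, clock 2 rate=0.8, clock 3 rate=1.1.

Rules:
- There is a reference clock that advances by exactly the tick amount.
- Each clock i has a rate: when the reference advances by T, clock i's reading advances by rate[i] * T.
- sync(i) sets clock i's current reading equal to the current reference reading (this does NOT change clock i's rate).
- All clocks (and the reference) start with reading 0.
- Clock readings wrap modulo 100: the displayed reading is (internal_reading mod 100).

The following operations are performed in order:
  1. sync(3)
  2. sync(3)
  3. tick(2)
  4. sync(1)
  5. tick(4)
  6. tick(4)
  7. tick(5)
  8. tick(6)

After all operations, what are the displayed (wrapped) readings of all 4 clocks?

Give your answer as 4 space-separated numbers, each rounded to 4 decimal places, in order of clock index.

Answer: 31.5000 22.9000 16.8000 23.1000

Derivation:
After op 1 sync(3): ref=0.0000 raw=[0.0000 0.0000 0.0000 0.0000]
After op 2 sync(3): ref=0.0000 raw=[0.0000 0.0000 0.0000 0.0000]
After op 3 tick(2): ref=2.0000 raw=[3.0000 2.2000 1.6000 2.2000]
After op 4 sync(1): ref=2.0000 raw=[3.0000 2.0000 1.6000 2.2000]
After op 5 tick(4): ref=6.0000 raw=[9.0000 6.4000 4.8000 6.6000]
After op 6 tick(4): ref=10.0000 raw=[15.0000 10.8000 8.0000 11.0000]
After op 7 tick(5): ref=15.0000 raw=[22.5000 16.3000 12.0000 16.5000]
After op 8 tick(6): ref=21.0000 raw=[31.5000 22.9000 16.8000 23.1000]
Wrap final raw readings (mod 100): 31.5000 mod 100 = 31.5000; 22.9000 mod 100 = 22.9000; 16.8000 mod 100 = 16.8000; 23.1000 mod 100 = 23.1000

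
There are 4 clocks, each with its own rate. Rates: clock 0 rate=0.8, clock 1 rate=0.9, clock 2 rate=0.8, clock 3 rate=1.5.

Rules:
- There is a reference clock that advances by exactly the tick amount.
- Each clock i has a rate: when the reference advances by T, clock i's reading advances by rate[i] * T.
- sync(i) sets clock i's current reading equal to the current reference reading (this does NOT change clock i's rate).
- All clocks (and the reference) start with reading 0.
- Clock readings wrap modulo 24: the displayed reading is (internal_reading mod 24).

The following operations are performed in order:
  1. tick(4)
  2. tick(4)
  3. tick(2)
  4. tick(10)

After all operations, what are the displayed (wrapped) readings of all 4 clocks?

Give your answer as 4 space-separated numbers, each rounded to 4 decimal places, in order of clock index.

Answer: 16.0000 18.0000 16.0000 6.0000

Derivation:
After op 1 tick(4): ref=4.0000 raw=[3.2000 3.6000 3.2000 6.0000]
After op 2 tick(4): ref=8.0000 raw=[6.4000 7.2000 6.4000 12.0000]
After op 3 tick(2): ref=10.0000 raw=[8.0000 9.0000 8.0000 15.0000]
After op 4 tick(10): ref=20.0000 raw=[16.0000 18.0000 16.0000 30.0000]
Wrap final raw readings (mod 24): 16.0000 mod 24 = 16.0000; 18.0000 mod 24 = 18.0000; 16.0000 mod 24 = 16.0000; 30.0000 mod 24 = 6.0000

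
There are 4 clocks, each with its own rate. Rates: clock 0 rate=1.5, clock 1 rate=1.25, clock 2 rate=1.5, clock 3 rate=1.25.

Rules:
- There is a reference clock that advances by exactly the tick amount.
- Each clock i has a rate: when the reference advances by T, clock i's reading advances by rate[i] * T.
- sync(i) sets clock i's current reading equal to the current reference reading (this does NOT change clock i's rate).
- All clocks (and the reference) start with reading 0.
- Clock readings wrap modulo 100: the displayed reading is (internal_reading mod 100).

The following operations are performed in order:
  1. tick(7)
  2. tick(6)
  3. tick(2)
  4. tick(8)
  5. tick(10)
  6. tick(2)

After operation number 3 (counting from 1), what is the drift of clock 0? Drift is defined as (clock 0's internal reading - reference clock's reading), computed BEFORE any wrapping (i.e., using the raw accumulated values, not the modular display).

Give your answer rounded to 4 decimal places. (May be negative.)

After op 1 tick(7): ref=7.0000 raw=[10.5000 8.7500 10.5000 8.7500]
After op 2 tick(6): ref=13.0000 raw=[19.5000 16.2500 19.5000 16.2500]
After op 3 tick(2): ref=15.0000 raw=[22.5000 18.7500 22.5000 18.7500]
Drift of clock 0 after op 3: 22.5000 - 15.0000 = 7.5000

Answer: 7.5000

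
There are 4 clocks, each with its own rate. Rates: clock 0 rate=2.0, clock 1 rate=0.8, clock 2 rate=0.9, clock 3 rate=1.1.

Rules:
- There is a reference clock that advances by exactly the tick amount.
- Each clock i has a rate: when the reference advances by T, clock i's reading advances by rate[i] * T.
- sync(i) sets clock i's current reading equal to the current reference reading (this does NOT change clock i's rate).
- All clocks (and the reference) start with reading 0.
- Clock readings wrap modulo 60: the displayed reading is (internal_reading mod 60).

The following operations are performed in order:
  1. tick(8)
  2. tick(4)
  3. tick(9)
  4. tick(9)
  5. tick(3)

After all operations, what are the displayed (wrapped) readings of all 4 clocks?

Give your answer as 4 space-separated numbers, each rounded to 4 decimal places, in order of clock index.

Answer: 6.0000 26.4000 29.7000 36.3000

Derivation:
After op 1 tick(8): ref=8.0000 raw=[16.0000 6.4000 7.2000 8.8000]
After op 2 tick(4): ref=12.0000 raw=[24.0000 9.6000 10.8000 13.2000]
After op 3 tick(9): ref=21.0000 raw=[42.0000 16.8000 18.9000 23.1000]
After op 4 tick(9): ref=30.0000 raw=[60.0000 24.0000 27.0000 33.0000]
After op 5 tick(3): ref=33.0000 raw=[66.0000 26.4000 29.7000 36.3000]
Wrap final raw readings (mod 60): 66.0000 mod 60 = 6.0000; 26.4000 mod 60 = 26.4000; 29.7000 mod 60 = 29.7000; 36.3000 mod 60 = 36.3000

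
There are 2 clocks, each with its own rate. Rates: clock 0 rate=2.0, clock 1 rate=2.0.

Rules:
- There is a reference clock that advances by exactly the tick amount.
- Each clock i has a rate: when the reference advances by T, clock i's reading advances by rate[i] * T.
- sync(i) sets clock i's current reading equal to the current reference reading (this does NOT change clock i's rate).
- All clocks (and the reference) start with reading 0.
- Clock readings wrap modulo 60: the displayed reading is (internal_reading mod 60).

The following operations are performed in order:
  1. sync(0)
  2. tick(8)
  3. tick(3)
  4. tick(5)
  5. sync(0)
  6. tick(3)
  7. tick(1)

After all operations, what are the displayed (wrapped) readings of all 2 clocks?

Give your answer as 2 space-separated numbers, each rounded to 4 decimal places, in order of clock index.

After op 1 sync(0): ref=0.0000 raw=[0.0000 0.0000]
After op 2 tick(8): ref=8.0000 raw=[16.0000 16.0000]
After op 3 tick(3): ref=11.0000 raw=[22.0000 22.0000]
After op 4 tick(5): ref=16.0000 raw=[32.0000 32.0000]
After op 5 sync(0): ref=16.0000 raw=[16.0000 32.0000]
After op 6 tick(3): ref=19.0000 raw=[22.0000 38.0000]
After op 7 tick(1): ref=20.0000 raw=[24.0000 40.0000]
Wrap final raw readings (mod 60): 24.0000 mod 60 = 24.0000; 40.0000 mod 60 = 40.0000

Answer: 24.0000 40.0000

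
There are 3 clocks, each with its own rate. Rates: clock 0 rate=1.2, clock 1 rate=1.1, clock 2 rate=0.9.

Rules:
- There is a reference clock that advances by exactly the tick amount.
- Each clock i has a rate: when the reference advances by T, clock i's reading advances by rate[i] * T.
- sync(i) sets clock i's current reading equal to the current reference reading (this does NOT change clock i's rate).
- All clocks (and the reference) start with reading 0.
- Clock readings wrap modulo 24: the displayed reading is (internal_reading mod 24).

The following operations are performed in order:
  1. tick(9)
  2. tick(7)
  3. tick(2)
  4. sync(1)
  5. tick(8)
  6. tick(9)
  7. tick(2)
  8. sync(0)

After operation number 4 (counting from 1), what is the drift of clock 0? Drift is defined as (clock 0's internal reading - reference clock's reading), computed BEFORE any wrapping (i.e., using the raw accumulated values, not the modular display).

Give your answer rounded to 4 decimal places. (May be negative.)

After op 1 tick(9): ref=9.0000 raw=[10.8000 9.9000 8.1000]
After op 2 tick(7): ref=16.0000 raw=[19.2000 17.6000 14.4000]
After op 3 tick(2): ref=18.0000 raw=[21.6000 19.8000 16.2000]
After op 4 sync(1): ref=18.0000 raw=[21.6000 18.0000 16.2000]
Drift of clock 0 after op 4: 21.6000 - 18.0000 = 3.6000

Answer: 3.6000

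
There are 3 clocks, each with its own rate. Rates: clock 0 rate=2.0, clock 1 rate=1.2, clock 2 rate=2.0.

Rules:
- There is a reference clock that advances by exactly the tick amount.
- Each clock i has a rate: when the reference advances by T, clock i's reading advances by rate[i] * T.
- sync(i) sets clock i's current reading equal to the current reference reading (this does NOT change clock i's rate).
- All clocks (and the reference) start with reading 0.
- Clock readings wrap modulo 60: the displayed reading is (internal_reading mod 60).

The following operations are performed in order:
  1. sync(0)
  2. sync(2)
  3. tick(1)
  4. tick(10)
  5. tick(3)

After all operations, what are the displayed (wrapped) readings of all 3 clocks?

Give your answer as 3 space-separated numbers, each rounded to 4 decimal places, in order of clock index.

Answer: 28.0000 16.8000 28.0000

Derivation:
After op 1 sync(0): ref=0.0000 raw=[0.0000 0.0000 0.0000]
After op 2 sync(2): ref=0.0000 raw=[0.0000 0.0000 0.0000]
After op 3 tick(1): ref=1.0000 raw=[2.0000 1.2000 2.0000]
After op 4 tick(10): ref=11.0000 raw=[22.0000 13.2000 22.0000]
After op 5 tick(3): ref=14.0000 raw=[28.0000 16.8000 28.0000]
Wrap final raw readings (mod 60): 28.0000 mod 60 = 28.0000; 16.8000 mod 60 = 16.8000; 28.0000 mod 60 = 28.0000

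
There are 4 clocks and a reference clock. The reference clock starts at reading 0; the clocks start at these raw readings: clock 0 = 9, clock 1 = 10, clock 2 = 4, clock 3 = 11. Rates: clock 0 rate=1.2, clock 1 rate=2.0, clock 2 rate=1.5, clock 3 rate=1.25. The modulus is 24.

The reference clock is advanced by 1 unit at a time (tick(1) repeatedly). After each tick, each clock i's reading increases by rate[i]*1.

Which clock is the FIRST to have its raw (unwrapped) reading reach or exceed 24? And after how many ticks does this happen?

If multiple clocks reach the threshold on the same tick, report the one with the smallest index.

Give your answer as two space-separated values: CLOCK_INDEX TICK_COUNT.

Answer: 1 7

Derivation:
clock 0: start=9, rate=1.2, needs 24-9 = 15; ticks = ceil(15/1.2) = ceil(12.5000) = 13; reading at tick 13 = 9 + 1.2*13 = 24.6000
clock 1: start=10, rate=2.0, needs 24-10 = 14; ticks = ceil(14/2.0) = ceil(7.0000) = 7; reading at tick 7 = 10 + 2.0*7 = 24.0000
clock 2: start=4, rate=1.5, needs 24-4 = 20; ticks = ceil(20/1.5) = ceil(13.3333) = 14; reading at tick 14 = 4 + 1.5*14 = 25.0000
clock 3: start=11, rate=1.25, needs 24-11 = 13; ticks = ceil(13/1.25) = ceil(10.4000) = 11; reading at tick 11 = 11 + 1.25*11 = 24.7500
Minimum tick count = 7; winners = [1]; smallest index = 1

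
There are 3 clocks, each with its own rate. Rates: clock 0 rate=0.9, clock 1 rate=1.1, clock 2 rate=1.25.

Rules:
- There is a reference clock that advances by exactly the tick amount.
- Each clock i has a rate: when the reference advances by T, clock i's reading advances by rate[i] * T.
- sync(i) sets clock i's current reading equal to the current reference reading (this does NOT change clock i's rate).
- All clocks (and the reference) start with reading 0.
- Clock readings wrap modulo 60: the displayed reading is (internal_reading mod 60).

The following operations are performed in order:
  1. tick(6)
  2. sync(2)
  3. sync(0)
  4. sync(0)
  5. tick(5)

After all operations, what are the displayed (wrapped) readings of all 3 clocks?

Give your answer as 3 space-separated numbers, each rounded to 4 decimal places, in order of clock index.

After op 1 tick(6): ref=6.0000 raw=[5.4000 6.6000 7.5000]
After op 2 sync(2): ref=6.0000 raw=[5.4000 6.6000 6.0000]
After op 3 sync(0): ref=6.0000 raw=[6.0000 6.6000 6.0000]
After op 4 sync(0): ref=6.0000 raw=[6.0000 6.6000 6.0000]
After op 5 tick(5): ref=11.0000 raw=[10.5000 12.1000 12.2500]
Wrap final raw readings (mod 60): 10.5000 mod 60 = 10.5000; 12.1000 mod 60 = 12.1000; 12.2500 mod 60 = 12.2500

Answer: 10.5000 12.1000 12.2500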